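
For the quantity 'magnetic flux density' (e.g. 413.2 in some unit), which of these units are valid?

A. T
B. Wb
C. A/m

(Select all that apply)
A

magnetic flux density has SI base units: kg / (A * s^2)

Checking each option against kg / (A * s^2):
  A. T: ✓ matches
  B. Wb: ✗ does not match
  C. A/m: ✗ does not match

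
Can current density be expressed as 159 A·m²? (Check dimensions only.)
No

current density has SI base units: A / m^2
A·m² does NOT reduce to A / m^2; a valid unit for current density would be e.g. A/m².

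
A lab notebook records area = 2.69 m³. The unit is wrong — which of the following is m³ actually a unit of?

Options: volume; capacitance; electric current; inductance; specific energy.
volume

area should have units dimensionally equivalent to m^2 (e.g. m²).
The given unit 'm³' reduces to m^3. Of the listed options, that is the dimensionality of volume.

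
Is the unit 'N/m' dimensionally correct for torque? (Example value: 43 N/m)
No

torque has SI base units: kg * m^2 / s^2
N/m does NOT reduce to kg * m^2 / s^2; a valid unit for torque would be e.g. N·m.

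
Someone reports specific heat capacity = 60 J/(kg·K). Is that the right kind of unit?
Yes

specific heat capacity has SI base units: m^2 / (s^2 * K)
J/(kg·K) reduces to the same SI base units, so it is a valid unit for specific heat capacity.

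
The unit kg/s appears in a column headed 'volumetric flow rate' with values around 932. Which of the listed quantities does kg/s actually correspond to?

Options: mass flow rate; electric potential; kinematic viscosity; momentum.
mass flow rate

volumetric flow rate should have units dimensionally equivalent to m^3 / s (e.g. m³/s).
The given unit 'kg/s' reduces to kg / s. Of the listed options, that is the dimensionality of mass flow rate.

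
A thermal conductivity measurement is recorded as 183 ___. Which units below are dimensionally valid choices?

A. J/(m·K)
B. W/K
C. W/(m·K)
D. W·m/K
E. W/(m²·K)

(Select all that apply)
C

thermal conductivity has SI base units: kg * m / (s^3 * K)

Checking each option against kg * m / (s^3 * K):
  A. J/(m·K): ✗ does not match
  B. W/K: ✗ does not match
  C. W/(m·K): ✓ matches
  D. W·m/K: ✗ does not match
  E. W/(m²·K): ✗ does not match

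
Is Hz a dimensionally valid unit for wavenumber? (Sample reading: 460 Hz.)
No

wavenumber has SI base units: 1 / m
Hz does NOT reduce to 1 / m; a valid unit for wavenumber would be e.g. 1/m.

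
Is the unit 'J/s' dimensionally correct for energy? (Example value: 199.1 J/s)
No

energy has SI base units: kg * m^2 / s^2
J/s does NOT reduce to kg * m^2 / s^2; a valid unit for energy would be e.g. J.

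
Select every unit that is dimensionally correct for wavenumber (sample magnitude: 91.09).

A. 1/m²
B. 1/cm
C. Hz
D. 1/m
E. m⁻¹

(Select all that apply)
B, D, E

wavenumber has SI base units: 1 / m

Checking each option against 1 / m:
  A. 1/m²: ✗ does not match
  B. 1/cm: ✓ matches
  C. Hz: ✗ does not match
  D. 1/m: ✓ matches
  E. m⁻¹: ✓ matches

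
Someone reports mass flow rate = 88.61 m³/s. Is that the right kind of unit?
No

mass flow rate has SI base units: kg / s
m³/s does NOT reduce to kg / s; a valid unit for mass flow rate would be e.g. kg/s.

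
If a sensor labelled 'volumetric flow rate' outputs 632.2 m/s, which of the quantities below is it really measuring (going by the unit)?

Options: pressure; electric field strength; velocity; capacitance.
velocity

volumetric flow rate should have units dimensionally equivalent to m^3 / s (e.g. m³/s).
The given unit 'm/s' reduces to m / s. Of the listed options, that is the dimensionality of velocity.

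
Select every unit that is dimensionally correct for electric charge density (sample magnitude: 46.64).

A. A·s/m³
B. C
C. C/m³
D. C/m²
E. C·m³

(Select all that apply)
A, C

electric charge density has SI base units: A * s / m^3

Checking each option against A * s / m^3:
  A. A·s/m³: ✓ matches
  B. C: ✗ does not match
  C. C/m³: ✓ matches
  D. C/m²: ✗ does not match
  E. C·m³: ✗ does not match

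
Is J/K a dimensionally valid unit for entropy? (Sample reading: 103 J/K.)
Yes

entropy has SI base units: kg * m^2 / (s^2 * K)
J/K reduces to the same SI base units, so it is a valid unit for entropy.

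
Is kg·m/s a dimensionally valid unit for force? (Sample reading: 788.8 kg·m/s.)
No

force has SI base units: kg * m / s^2
kg·m/s does NOT reduce to kg * m / s^2; a valid unit for force would be e.g. N.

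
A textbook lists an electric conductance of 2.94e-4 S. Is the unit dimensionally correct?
Yes

electric conductance has SI base units: A^2 * s^3 / (kg * m^2)
S reduces to the same SI base units, so it is a valid unit for electric conductance.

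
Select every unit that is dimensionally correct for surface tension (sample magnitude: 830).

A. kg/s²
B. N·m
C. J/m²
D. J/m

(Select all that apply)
A, C

surface tension has SI base units: kg / s^2

Checking each option against kg / s^2:
  A. kg/s²: ✓ matches
  B. N·m: ✗ does not match
  C. J/m²: ✓ matches
  D. J/m: ✗ does not match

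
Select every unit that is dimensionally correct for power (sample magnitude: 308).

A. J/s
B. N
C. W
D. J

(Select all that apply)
A, C

power has SI base units: kg * m^2 / s^3

Checking each option against kg * m^2 / s^3:
  A. J/s: ✓ matches
  B. N: ✗ does not match
  C. W: ✓ matches
  D. J: ✗ does not match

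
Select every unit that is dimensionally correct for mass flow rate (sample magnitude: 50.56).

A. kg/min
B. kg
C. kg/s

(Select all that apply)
A, C

mass flow rate has SI base units: kg / s

Checking each option against kg / s:
  A. kg/min: ✓ matches
  B. kg: ✗ does not match
  C. kg/s: ✓ matches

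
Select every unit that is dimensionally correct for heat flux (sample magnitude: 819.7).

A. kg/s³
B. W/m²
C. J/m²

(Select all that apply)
A, B

heat flux has SI base units: kg / s^3

Checking each option against kg / s^3:
  A. kg/s³: ✓ matches
  B. W/m²: ✓ matches
  C. J/m²: ✗ does not match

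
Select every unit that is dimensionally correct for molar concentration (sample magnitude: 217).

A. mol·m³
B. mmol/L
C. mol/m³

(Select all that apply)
B, C

molar concentration has SI base units: mol / m^3

Checking each option against mol / m^3:
  A. mol·m³: ✗ does not match
  B. mmol/L: ✓ matches
  C. mol/m³: ✓ matches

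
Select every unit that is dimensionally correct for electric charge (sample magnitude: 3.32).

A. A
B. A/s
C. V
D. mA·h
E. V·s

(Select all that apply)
D

electric charge has SI base units: A * s

Checking each option against A * s:
  A. A: ✗ does not match
  B. A/s: ✗ does not match
  C. V: ✗ does not match
  D. mA·h: ✓ matches
  E. V·s: ✗ does not match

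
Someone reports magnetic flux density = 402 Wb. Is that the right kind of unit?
No

magnetic flux density has SI base units: kg / (A * s^2)
Wb does NOT reduce to kg / (A * s^2); a valid unit for magnetic flux density would be e.g. T.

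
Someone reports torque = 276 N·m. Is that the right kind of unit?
Yes

torque has SI base units: kg * m^2 / s^2
N·m reduces to the same SI base units, so it is a valid unit for torque.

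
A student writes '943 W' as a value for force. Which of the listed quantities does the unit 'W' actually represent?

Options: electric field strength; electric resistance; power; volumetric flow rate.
power

force should have units dimensionally equivalent to kg * m / s^2 (e.g. N).
The given unit 'W' reduces to kg * m^2 / s^3. Of the listed options, that is the dimensionality of power.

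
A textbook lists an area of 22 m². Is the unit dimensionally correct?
Yes

area has SI base units: m^2
m² reduces to the same SI base units, so it is a valid unit for area.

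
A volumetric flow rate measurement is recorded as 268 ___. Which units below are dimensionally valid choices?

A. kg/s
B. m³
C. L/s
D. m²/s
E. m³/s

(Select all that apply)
C, E

volumetric flow rate has SI base units: m^3 / s

Checking each option against m^3 / s:
  A. kg/s: ✗ does not match
  B. m³: ✗ does not match
  C. L/s: ✓ matches
  D. m²/s: ✗ does not match
  E. m³/s: ✓ matches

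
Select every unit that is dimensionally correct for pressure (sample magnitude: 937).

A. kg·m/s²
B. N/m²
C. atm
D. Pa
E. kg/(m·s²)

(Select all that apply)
B, C, D, E

pressure has SI base units: kg / (m * s^2)

Checking each option against kg / (m * s^2):
  A. kg·m/s²: ✗ does not match
  B. N/m²: ✓ matches
  C. atm: ✓ matches
  D. Pa: ✓ matches
  E. kg/(m·s²): ✓ matches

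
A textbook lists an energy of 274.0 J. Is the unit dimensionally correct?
Yes

energy has SI base units: kg * m^2 / s^2
J reduces to the same SI base units, so it is a valid unit for energy.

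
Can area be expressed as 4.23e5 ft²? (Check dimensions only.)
Yes

area has SI base units: m^2
ft² reduces to the same SI base units, so it is a valid unit for area.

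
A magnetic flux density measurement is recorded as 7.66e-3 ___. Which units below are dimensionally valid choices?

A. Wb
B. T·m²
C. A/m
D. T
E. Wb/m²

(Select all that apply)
D, E

magnetic flux density has SI base units: kg / (A * s^2)

Checking each option against kg / (A * s^2):
  A. Wb: ✗ does not match
  B. T·m²: ✗ does not match
  C. A/m: ✗ does not match
  D. T: ✓ matches
  E. Wb/m²: ✓ matches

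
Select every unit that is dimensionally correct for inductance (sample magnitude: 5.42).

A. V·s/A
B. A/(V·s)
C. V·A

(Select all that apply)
A

inductance has SI base units: kg * m^2 / (A^2 * s^2)

Checking each option against kg * m^2 / (A^2 * s^2):
  A. V·s/A: ✓ matches
  B. A/(V·s): ✗ does not match
  C. V·A: ✗ does not match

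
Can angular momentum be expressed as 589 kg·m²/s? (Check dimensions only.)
Yes

angular momentum has SI base units: kg * m^2 / s
kg·m²/s reduces to the same SI base units, so it is a valid unit for angular momentum.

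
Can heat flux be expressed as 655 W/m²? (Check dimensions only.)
Yes

heat flux has SI base units: kg / s^3
W/m² reduces to the same SI base units, so it is a valid unit for heat flux.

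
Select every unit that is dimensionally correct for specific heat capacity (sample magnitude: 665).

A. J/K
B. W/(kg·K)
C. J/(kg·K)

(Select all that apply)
C

specific heat capacity has SI base units: m^2 / (s^2 * K)

Checking each option against m^2 / (s^2 * K):
  A. J/K: ✗ does not match
  B. W/(kg·K): ✗ does not match
  C. J/(kg·K): ✓ matches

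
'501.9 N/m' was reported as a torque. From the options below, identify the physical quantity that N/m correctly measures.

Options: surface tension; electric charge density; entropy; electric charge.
surface tension

torque should have units dimensionally equivalent to kg * m^2 / s^2 (e.g. N·m).
The given unit 'N/m' reduces to kg / s^2. Of the listed options, that is the dimensionality of surface tension.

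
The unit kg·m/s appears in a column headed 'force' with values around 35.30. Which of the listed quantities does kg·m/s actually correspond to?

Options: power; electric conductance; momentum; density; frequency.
momentum

force should have units dimensionally equivalent to kg * m / s^2 (e.g. N).
The given unit 'kg·m/s' reduces to kg * m / s. Of the listed options, that is the dimensionality of momentum.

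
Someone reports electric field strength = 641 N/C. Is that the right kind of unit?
Yes

electric field strength has SI base units: kg * m / (A * s^3)
N/C reduces to the same SI base units, so it is a valid unit for electric field strength.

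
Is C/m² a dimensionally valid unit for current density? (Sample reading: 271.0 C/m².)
No

current density has SI base units: A / m^2
C/m² does NOT reduce to A / m^2; a valid unit for current density would be e.g. A/m².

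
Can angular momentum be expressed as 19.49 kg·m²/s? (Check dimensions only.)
Yes

angular momentum has SI base units: kg * m^2 / s
kg·m²/s reduces to the same SI base units, so it is a valid unit for angular momentum.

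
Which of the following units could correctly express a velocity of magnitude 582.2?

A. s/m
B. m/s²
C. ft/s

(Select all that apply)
C

velocity has SI base units: m / s

Checking each option against m / s:
  A. s/m: ✗ does not match
  B. m/s²: ✗ does not match
  C. ft/s: ✓ matches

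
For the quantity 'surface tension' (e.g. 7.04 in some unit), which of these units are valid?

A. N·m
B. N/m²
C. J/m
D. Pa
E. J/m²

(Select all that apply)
E

surface tension has SI base units: kg / s^2

Checking each option against kg / s^2:
  A. N·m: ✗ does not match
  B. N/m²: ✗ does not match
  C. J/m: ✗ does not match
  D. Pa: ✗ does not match
  E. J/m²: ✓ matches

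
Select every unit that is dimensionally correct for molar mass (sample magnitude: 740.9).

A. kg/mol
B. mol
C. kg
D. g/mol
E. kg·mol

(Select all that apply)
A, D

molar mass has SI base units: kg / mol

Checking each option against kg / mol:
  A. kg/mol: ✓ matches
  B. mol: ✗ does not match
  C. kg: ✗ does not match
  D. g/mol: ✓ matches
  E. kg·mol: ✗ does not match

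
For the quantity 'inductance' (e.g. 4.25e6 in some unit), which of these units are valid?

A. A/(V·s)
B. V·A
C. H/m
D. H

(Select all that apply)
D

inductance has SI base units: kg * m^2 / (A^2 * s^2)

Checking each option against kg * m^2 / (A^2 * s^2):
  A. A/(V·s): ✗ does not match
  B. V·A: ✗ does not match
  C. H/m: ✗ does not match
  D. H: ✓ matches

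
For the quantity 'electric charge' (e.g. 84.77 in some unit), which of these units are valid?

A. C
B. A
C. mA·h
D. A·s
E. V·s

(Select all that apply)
A, C, D

electric charge has SI base units: A * s

Checking each option against A * s:
  A. C: ✓ matches
  B. A: ✗ does not match
  C. mA·h: ✓ matches
  D. A·s: ✓ matches
  E. V·s: ✗ does not match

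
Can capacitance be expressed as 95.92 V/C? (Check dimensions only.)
No

capacitance has SI base units: A^2 * s^4 / (kg * m^2)
V/C does NOT reduce to A^2 * s^4 / (kg * m^2); a valid unit for capacitance would be e.g. F.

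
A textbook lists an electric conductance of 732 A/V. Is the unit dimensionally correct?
Yes

electric conductance has SI base units: A^2 * s^3 / (kg * m^2)
A/V reduces to the same SI base units, so it is a valid unit for electric conductance.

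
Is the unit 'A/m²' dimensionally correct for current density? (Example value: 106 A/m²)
Yes

current density has SI base units: A / m^2
A/m² reduces to the same SI base units, so it is a valid unit for current density.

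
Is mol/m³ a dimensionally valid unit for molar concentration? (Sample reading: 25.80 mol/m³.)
Yes

molar concentration has SI base units: mol / m^3
mol/m³ reduces to the same SI base units, so it is a valid unit for molar concentration.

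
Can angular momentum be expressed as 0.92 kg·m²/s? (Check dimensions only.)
Yes

angular momentum has SI base units: kg * m^2 / s
kg·m²/s reduces to the same SI base units, so it is a valid unit for angular momentum.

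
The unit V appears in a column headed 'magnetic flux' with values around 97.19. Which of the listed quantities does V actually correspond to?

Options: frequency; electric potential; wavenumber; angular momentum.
electric potential

magnetic flux should have units dimensionally equivalent to kg * m^2 / (A * s^2) (e.g. Wb).
The given unit 'V' reduces to kg * m^2 / (A * s^3). Of the listed options, that is the dimensionality of electric potential.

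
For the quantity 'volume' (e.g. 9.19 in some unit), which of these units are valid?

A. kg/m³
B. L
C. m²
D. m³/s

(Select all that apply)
B

volume has SI base units: m^3

Checking each option against m^3:
  A. kg/m³: ✗ does not match
  B. L: ✓ matches
  C. m²: ✗ does not match
  D. m³/s: ✗ does not match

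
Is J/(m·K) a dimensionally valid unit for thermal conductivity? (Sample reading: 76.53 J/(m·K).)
No

thermal conductivity has SI base units: kg * m / (s^3 * K)
J/(m·K) does NOT reduce to kg * m / (s^3 * K); a valid unit for thermal conductivity would be e.g. W/(m·K).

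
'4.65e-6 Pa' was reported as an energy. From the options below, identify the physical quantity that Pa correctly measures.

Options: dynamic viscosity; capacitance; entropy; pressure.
pressure

energy should have units dimensionally equivalent to kg * m^2 / s^2 (e.g. J).
The given unit 'Pa' reduces to kg / (m * s^2). Of the listed options, that is the dimensionality of pressure.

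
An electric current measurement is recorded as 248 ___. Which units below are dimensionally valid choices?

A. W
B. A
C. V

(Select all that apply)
B

electric current has SI base units: A

Checking each option against A:
  A. W: ✗ does not match
  B. A: ✓ matches
  C. V: ✗ does not match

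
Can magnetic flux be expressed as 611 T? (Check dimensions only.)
No

magnetic flux has SI base units: kg * m^2 / (A * s^2)
T does NOT reduce to kg * m^2 / (A * s^2); a valid unit for magnetic flux would be e.g. Wb.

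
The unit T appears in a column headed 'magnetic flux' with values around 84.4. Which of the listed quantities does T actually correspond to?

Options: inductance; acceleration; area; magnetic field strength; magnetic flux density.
magnetic flux density

magnetic flux should have units dimensionally equivalent to kg * m^2 / (A * s^2) (e.g. Wb).
The given unit 'T' reduces to kg / (A * s^2). Of the listed options, that is the dimensionality of magnetic flux density.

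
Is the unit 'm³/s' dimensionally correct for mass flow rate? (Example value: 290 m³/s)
No

mass flow rate has SI base units: kg / s
m³/s does NOT reduce to kg / s; a valid unit for mass flow rate would be e.g. kg/s.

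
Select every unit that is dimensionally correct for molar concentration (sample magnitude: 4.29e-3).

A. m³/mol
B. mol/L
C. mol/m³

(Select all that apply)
B, C

molar concentration has SI base units: mol / m^3

Checking each option against mol / m^3:
  A. m³/mol: ✗ does not match
  B. mol/L: ✓ matches
  C. mol/m³: ✓ matches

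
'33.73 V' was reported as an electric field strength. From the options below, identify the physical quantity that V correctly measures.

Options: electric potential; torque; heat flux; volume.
electric potential

electric field strength should have units dimensionally equivalent to kg * m / (A * s^3) (e.g. V/m).
The given unit 'V' reduces to kg * m^2 / (A * s^3). Of the listed options, that is the dimensionality of electric potential.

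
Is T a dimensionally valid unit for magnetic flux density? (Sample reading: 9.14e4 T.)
Yes

magnetic flux density has SI base units: kg / (A * s^2)
T reduces to the same SI base units, so it is a valid unit for magnetic flux density.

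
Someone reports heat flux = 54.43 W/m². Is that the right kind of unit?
Yes

heat flux has SI base units: kg / s^3
W/m² reduces to the same SI base units, so it is a valid unit for heat flux.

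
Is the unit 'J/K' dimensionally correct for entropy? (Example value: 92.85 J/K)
Yes

entropy has SI base units: kg * m^2 / (s^2 * K)
J/K reduces to the same SI base units, so it is a valid unit for entropy.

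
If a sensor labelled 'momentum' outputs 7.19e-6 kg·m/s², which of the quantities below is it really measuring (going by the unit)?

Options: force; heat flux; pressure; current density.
force

momentum should have units dimensionally equivalent to kg * m / s (e.g. kg·m/s).
The given unit 'kg·m/s²' reduces to kg * m / s^2. Of the listed options, that is the dimensionality of force.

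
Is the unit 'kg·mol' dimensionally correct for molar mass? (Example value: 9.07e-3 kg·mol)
No

molar mass has SI base units: kg / mol
kg·mol does NOT reduce to kg / mol; a valid unit for molar mass would be e.g. kg/mol.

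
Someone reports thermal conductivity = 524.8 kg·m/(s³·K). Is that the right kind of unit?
Yes

thermal conductivity has SI base units: kg * m / (s^3 * K)
kg·m/(s³·K) reduces to the same SI base units, so it is a valid unit for thermal conductivity.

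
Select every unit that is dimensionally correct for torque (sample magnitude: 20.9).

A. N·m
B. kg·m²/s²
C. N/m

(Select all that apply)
A, B

torque has SI base units: kg * m^2 / s^2

Checking each option against kg * m^2 / s^2:
  A. N·m: ✓ matches
  B. kg·m²/s²: ✓ matches
  C. N/m: ✗ does not match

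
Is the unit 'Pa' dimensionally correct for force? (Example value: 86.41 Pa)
No

force has SI base units: kg * m / s^2
Pa does NOT reduce to kg * m / s^2; a valid unit for force would be e.g. N.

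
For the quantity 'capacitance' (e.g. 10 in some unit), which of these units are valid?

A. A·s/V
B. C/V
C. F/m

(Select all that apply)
A, B

capacitance has SI base units: A^2 * s^4 / (kg * m^2)

Checking each option against A^2 * s^4 / (kg * m^2):
  A. A·s/V: ✓ matches
  B. C/V: ✓ matches
  C. F/m: ✗ does not match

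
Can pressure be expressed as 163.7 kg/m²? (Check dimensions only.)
No

pressure has SI base units: kg / (m * s^2)
kg/m² does NOT reduce to kg / (m * s^2); a valid unit for pressure would be e.g. Pa.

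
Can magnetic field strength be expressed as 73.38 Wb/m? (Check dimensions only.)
No

magnetic field strength has SI base units: A / m
Wb/m does NOT reduce to A / m; a valid unit for magnetic field strength would be e.g. A/m.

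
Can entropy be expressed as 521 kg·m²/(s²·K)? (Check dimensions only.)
Yes

entropy has SI base units: kg * m^2 / (s^2 * K)
kg·m²/(s²·K) reduces to the same SI base units, so it is a valid unit for entropy.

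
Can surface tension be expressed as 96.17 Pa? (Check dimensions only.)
No

surface tension has SI base units: kg / s^2
Pa does NOT reduce to kg / s^2; a valid unit for surface tension would be e.g. N/m.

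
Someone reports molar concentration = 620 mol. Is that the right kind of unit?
No

molar concentration has SI base units: mol / m^3
mol does NOT reduce to mol / m^3; a valid unit for molar concentration would be e.g. mol/m³.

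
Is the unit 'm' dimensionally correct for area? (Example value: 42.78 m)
No

area has SI base units: m^2
m does NOT reduce to m^2; a valid unit for area would be e.g. m².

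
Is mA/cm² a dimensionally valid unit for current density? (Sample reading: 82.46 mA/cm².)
Yes

current density has SI base units: A / m^2
mA/cm² reduces to the same SI base units, so it is a valid unit for current density.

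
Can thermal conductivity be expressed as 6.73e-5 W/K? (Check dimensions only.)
No

thermal conductivity has SI base units: kg * m / (s^3 * K)
W/K does NOT reduce to kg * m / (s^3 * K); a valid unit for thermal conductivity would be e.g. W/(m·K).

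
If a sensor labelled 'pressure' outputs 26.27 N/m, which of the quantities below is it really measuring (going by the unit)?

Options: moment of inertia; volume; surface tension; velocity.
surface tension

pressure should have units dimensionally equivalent to kg / (m * s^2) (e.g. Pa).
The given unit 'N/m' reduces to kg / s^2. Of the listed options, that is the dimensionality of surface tension.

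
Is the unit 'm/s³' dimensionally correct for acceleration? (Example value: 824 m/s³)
No

acceleration has SI base units: m / s^2
m/s³ does NOT reduce to m / s^2; a valid unit for acceleration would be e.g. m/s².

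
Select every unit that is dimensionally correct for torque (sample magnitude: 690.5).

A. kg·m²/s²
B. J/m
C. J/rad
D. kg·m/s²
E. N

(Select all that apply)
A, C

torque has SI base units: kg * m^2 / s^2

Checking each option against kg * m^2 / s^2:
  A. kg·m²/s²: ✓ matches
  B. J/m: ✗ does not match
  C. J/rad: ✓ matches
  D. kg·m/s²: ✗ does not match
  E. N: ✗ does not match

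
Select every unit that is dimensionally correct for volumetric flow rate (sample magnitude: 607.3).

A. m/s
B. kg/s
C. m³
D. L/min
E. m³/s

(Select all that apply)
D, E

volumetric flow rate has SI base units: m^3 / s

Checking each option against m^3 / s:
  A. m/s: ✗ does not match
  B. kg/s: ✗ does not match
  C. m³: ✗ does not match
  D. L/min: ✓ matches
  E. m³/s: ✓ matches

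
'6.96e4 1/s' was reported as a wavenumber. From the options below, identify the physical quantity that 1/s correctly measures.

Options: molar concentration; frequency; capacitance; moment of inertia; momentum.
frequency

wavenumber should have units dimensionally equivalent to 1 / m (e.g. 1/m).
The given unit '1/s' reduces to 1 / s. Of the listed options, that is the dimensionality of frequency.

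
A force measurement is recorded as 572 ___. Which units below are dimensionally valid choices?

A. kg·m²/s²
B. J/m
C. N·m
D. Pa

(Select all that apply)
B

force has SI base units: kg * m / s^2

Checking each option against kg * m / s^2:
  A. kg·m²/s²: ✗ does not match
  B. J/m: ✓ matches
  C. N·m: ✗ does not match
  D. Pa: ✗ does not match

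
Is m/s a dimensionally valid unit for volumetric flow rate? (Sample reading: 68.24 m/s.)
No

volumetric flow rate has SI base units: m^3 / s
m/s does NOT reduce to m^3 / s; a valid unit for volumetric flow rate would be e.g. m³/s.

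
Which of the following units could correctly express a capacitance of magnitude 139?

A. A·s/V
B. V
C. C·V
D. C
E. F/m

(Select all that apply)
A

capacitance has SI base units: A^2 * s^4 / (kg * m^2)

Checking each option against A^2 * s^4 / (kg * m^2):
  A. A·s/V: ✓ matches
  B. V: ✗ does not match
  C. C·V: ✗ does not match
  D. C: ✗ does not match
  E. F/m: ✗ does not match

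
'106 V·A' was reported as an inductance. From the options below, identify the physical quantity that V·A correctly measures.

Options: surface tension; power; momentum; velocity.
power

inductance should have units dimensionally equivalent to kg * m^2 / (A^2 * s^2) (e.g. H).
The given unit 'V·A' reduces to kg * m^2 / s^3. Of the listed options, that is the dimensionality of power.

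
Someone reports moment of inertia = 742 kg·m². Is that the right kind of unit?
Yes

moment of inertia has SI base units: kg * m^2
kg·m² reduces to the same SI base units, so it is a valid unit for moment of inertia.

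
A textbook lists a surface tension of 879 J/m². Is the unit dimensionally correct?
Yes

surface tension has SI base units: kg / s^2
J/m² reduces to the same SI base units, so it is a valid unit for surface tension.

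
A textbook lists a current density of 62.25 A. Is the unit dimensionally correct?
No

current density has SI base units: A / m^2
A does NOT reduce to A / m^2; a valid unit for current density would be e.g. A/m².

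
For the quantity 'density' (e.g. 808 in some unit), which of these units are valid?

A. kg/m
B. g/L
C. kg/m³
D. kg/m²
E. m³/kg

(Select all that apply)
B, C

density has SI base units: kg / m^3

Checking each option against kg / m^3:
  A. kg/m: ✗ does not match
  B. g/L: ✓ matches
  C. kg/m³: ✓ matches
  D. kg/m²: ✗ does not match
  E. m³/kg: ✗ does not match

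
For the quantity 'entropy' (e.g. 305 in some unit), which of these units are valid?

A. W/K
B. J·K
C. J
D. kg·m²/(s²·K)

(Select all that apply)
D

entropy has SI base units: kg * m^2 / (s^2 * K)

Checking each option against kg * m^2 / (s^2 * K):
  A. W/K: ✗ does not match
  B. J·K: ✗ does not match
  C. J: ✗ does not match
  D. kg·m²/(s²·K): ✓ matches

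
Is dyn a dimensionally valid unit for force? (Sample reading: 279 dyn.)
Yes

force has SI base units: kg * m / s^2
dyn reduces to the same SI base units, so it is a valid unit for force.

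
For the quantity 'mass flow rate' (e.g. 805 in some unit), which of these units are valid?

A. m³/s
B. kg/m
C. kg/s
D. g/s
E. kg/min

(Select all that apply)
C, D, E

mass flow rate has SI base units: kg / s

Checking each option against kg / s:
  A. m³/s: ✗ does not match
  B. kg/m: ✗ does not match
  C. kg/s: ✓ matches
  D. g/s: ✓ matches
  E. kg/min: ✓ matches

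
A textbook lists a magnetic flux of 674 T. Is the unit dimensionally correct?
No

magnetic flux has SI base units: kg * m^2 / (A * s^2)
T does NOT reduce to kg * m^2 / (A * s^2); a valid unit for magnetic flux would be e.g. Wb.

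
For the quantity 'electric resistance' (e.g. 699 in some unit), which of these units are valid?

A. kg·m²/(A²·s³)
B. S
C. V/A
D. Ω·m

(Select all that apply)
A, C

electric resistance has SI base units: kg * m^2 / (A^2 * s^3)

Checking each option against kg * m^2 / (A^2 * s^3):
  A. kg·m²/(A²·s³): ✓ matches
  B. S: ✗ does not match
  C. V/A: ✓ matches
  D. Ω·m: ✗ does not match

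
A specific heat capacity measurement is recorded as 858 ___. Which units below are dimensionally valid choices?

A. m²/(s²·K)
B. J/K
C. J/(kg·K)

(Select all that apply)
A, C

specific heat capacity has SI base units: m^2 / (s^2 * K)

Checking each option against m^2 / (s^2 * K):
  A. m²/(s²·K): ✓ matches
  B. J/K: ✗ does not match
  C. J/(kg·K): ✓ matches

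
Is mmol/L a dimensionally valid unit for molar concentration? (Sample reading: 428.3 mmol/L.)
Yes

molar concentration has SI base units: mol / m^3
mmol/L reduces to the same SI base units, so it is a valid unit for molar concentration.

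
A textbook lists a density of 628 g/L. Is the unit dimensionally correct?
Yes

density has SI base units: kg / m^3
g/L reduces to the same SI base units, so it is a valid unit for density.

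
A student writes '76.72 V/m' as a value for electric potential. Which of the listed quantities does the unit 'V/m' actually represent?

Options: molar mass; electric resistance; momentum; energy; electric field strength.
electric field strength

electric potential should have units dimensionally equivalent to kg * m^2 / (A * s^3) (e.g. V).
The given unit 'V/m' reduces to kg * m / (A * s^3). Of the listed options, that is the dimensionality of electric field strength.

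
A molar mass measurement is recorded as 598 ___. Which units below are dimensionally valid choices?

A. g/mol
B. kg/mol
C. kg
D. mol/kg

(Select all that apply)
A, B

molar mass has SI base units: kg / mol

Checking each option against kg / mol:
  A. g/mol: ✓ matches
  B. kg/mol: ✓ matches
  C. kg: ✗ does not match
  D. mol/kg: ✗ does not match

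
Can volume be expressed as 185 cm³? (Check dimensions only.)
Yes

volume has SI base units: m^3
cm³ reduces to the same SI base units, so it is a valid unit for volume.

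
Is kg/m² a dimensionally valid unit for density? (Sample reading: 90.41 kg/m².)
No

density has SI base units: kg / m^3
kg/m² does NOT reduce to kg / m^3; a valid unit for density would be e.g. kg/m³.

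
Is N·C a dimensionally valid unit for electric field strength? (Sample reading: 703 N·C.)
No

electric field strength has SI base units: kg * m / (A * s^3)
N·C does NOT reduce to kg * m / (A * s^3); a valid unit for electric field strength would be e.g. V/m.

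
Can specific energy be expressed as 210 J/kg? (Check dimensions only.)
Yes

specific energy has SI base units: m^2 / s^2
J/kg reduces to the same SI base units, so it is a valid unit for specific energy.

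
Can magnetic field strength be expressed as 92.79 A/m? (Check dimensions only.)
Yes

magnetic field strength has SI base units: A / m
A/m reduces to the same SI base units, so it is a valid unit for magnetic field strength.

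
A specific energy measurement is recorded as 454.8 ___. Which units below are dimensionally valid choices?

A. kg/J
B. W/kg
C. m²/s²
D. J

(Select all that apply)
C

specific energy has SI base units: m^2 / s^2

Checking each option against m^2 / s^2:
  A. kg/J: ✗ does not match
  B. W/kg: ✗ does not match
  C. m²/s²: ✓ matches
  D. J: ✗ does not match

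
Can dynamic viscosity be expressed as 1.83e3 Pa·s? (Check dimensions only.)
Yes

dynamic viscosity has SI base units: kg / (m * s)
Pa·s reduces to the same SI base units, so it is a valid unit for dynamic viscosity.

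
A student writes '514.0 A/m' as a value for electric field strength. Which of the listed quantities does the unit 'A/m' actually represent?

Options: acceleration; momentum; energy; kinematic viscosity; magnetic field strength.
magnetic field strength

electric field strength should have units dimensionally equivalent to kg * m / (A * s^3) (e.g. V/m).
The given unit 'A/m' reduces to A / m. Of the listed options, that is the dimensionality of magnetic field strength.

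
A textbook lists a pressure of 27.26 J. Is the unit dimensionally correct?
No

pressure has SI base units: kg / (m * s^2)
J does NOT reduce to kg / (m * s^2); a valid unit for pressure would be e.g. Pa.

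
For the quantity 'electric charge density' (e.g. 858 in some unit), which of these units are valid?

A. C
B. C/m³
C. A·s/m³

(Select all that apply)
B, C

electric charge density has SI base units: A * s / m^3

Checking each option against A * s / m^3:
  A. C: ✗ does not match
  B. C/m³: ✓ matches
  C. A·s/m³: ✓ matches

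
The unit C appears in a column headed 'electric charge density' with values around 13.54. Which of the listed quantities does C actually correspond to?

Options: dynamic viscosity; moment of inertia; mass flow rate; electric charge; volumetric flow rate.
electric charge

electric charge density should have units dimensionally equivalent to A * s / m^3 (e.g. C/m³).
The given unit 'C' reduces to A * s. Of the listed options, that is the dimensionality of electric charge.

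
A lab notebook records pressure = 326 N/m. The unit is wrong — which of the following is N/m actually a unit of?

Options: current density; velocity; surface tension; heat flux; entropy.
surface tension

pressure should have units dimensionally equivalent to kg / (m * s^2) (e.g. Pa).
The given unit 'N/m' reduces to kg / s^2. Of the listed options, that is the dimensionality of surface tension.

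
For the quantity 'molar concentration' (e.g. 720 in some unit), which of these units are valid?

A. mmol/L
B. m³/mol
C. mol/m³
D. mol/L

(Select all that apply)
A, C, D

molar concentration has SI base units: mol / m^3

Checking each option against mol / m^3:
  A. mmol/L: ✓ matches
  B. m³/mol: ✗ does not match
  C. mol/m³: ✓ matches
  D. mol/L: ✓ matches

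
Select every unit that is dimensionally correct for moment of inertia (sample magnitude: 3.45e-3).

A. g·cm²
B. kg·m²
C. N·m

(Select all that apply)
A, B

moment of inertia has SI base units: kg * m^2

Checking each option against kg * m^2:
  A. g·cm²: ✓ matches
  B. kg·m²: ✓ matches
  C. N·m: ✗ does not match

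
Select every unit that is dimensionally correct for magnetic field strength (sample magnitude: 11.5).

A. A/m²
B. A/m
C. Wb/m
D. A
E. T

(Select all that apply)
B

magnetic field strength has SI base units: A / m

Checking each option against A / m:
  A. A/m²: ✗ does not match
  B. A/m: ✓ matches
  C. Wb/m: ✗ does not match
  D. A: ✗ does not match
  E. T: ✗ does not match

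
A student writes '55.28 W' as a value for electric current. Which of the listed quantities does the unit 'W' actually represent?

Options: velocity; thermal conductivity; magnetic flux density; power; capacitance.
power

electric current should have units dimensionally equivalent to A (e.g. A).
The given unit 'W' reduces to kg * m^2 / s^3. Of the listed options, that is the dimensionality of power.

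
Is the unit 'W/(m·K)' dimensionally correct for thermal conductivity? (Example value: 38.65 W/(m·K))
Yes

thermal conductivity has SI base units: kg * m / (s^3 * K)
W/(m·K) reduces to the same SI base units, so it is a valid unit for thermal conductivity.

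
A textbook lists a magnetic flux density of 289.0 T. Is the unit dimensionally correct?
Yes

magnetic flux density has SI base units: kg / (A * s^2)
T reduces to the same SI base units, so it is a valid unit for magnetic flux density.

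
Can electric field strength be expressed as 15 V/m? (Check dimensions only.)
Yes

electric field strength has SI base units: kg * m / (A * s^3)
V/m reduces to the same SI base units, so it is a valid unit for electric field strength.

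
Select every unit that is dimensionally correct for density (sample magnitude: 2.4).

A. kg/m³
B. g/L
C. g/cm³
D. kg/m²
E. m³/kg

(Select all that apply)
A, B, C

density has SI base units: kg / m^3

Checking each option against kg / m^3:
  A. kg/m³: ✓ matches
  B. g/L: ✓ matches
  C. g/cm³: ✓ matches
  D. kg/m²: ✗ does not match
  E. m³/kg: ✗ does not match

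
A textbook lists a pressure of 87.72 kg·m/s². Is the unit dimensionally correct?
No

pressure has SI base units: kg / (m * s^2)
kg·m/s² does NOT reduce to kg / (m * s^2); a valid unit for pressure would be e.g. Pa.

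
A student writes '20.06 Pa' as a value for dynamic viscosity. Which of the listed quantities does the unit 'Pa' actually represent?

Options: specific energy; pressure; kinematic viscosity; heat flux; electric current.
pressure

dynamic viscosity should have units dimensionally equivalent to kg / (m * s) (e.g. Pa·s).
The given unit 'Pa' reduces to kg / (m * s^2). Of the listed options, that is the dimensionality of pressure.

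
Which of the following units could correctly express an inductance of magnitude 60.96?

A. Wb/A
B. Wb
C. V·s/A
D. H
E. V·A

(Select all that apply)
A, C, D

inductance has SI base units: kg * m^2 / (A^2 * s^2)

Checking each option against kg * m^2 / (A^2 * s^2):
  A. Wb/A: ✓ matches
  B. Wb: ✗ does not match
  C. V·s/A: ✓ matches
  D. H: ✓ matches
  E. V·A: ✗ does not match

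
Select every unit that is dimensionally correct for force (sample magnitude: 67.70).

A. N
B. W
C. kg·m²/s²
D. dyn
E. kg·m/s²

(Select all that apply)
A, D, E

force has SI base units: kg * m / s^2

Checking each option against kg * m / s^2:
  A. N: ✓ matches
  B. W: ✗ does not match
  C. kg·m²/s²: ✗ does not match
  D. dyn: ✓ matches
  E. kg·m/s²: ✓ matches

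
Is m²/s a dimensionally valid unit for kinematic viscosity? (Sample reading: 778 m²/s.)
Yes

kinematic viscosity has SI base units: m^2 / s
m²/s reduces to the same SI base units, so it is a valid unit for kinematic viscosity.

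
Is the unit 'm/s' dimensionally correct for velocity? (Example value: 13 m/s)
Yes

velocity has SI base units: m / s
m/s reduces to the same SI base units, so it is a valid unit for velocity.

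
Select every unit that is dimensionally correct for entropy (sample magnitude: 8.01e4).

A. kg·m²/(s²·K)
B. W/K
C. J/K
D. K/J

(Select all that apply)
A, C

entropy has SI base units: kg * m^2 / (s^2 * K)

Checking each option against kg * m^2 / (s^2 * K):
  A. kg·m²/(s²·K): ✓ matches
  B. W/K: ✗ does not match
  C. J/K: ✓ matches
  D. K/J: ✗ does not match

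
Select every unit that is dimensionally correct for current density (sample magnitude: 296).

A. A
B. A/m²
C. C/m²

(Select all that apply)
B

current density has SI base units: A / m^2

Checking each option against A / m^2:
  A. A: ✗ does not match
  B. A/m²: ✓ matches
  C. C/m²: ✗ does not match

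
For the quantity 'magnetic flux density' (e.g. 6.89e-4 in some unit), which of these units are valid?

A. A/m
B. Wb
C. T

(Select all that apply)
C

magnetic flux density has SI base units: kg / (A * s^2)

Checking each option against kg / (A * s^2):
  A. A/m: ✗ does not match
  B. Wb: ✗ does not match
  C. T: ✓ matches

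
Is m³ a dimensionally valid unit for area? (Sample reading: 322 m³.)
No

area has SI base units: m^2
m³ does NOT reduce to m^2; a valid unit for area would be e.g. m².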